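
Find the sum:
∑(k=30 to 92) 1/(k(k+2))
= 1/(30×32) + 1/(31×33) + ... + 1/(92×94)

Partial fractions: 1/(k(k+2)) = (1/2)[1/k - 1/(k+2)]
Telescoping leaves the first two and last two terms:
= (1/2)[1/30 + 1/31 - 1/93 - 1/94]
= 161/7285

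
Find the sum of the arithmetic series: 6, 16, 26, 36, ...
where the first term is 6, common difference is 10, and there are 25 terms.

Sₙ = n/2 × (first + last)
Last term = a + (n-1)d = 6 + (25-1)×10 = 246
S_25 = 25/2 × (6 + 246)
S_25 = 25/2 × 252 = 3150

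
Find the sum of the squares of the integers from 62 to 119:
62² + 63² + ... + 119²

Use ∑_{k=1}^{n} k² = n(n+1)(2n+1)/6, then subtract the first 61 terms.
∑_{k=1}^{119} k² = 119×120×239/6 = 568820
∑_{k=1}^{61} k² = 61×62×123/6 = 77531
∑_{k=62}^{119} k² = 568820 - 77531 = 491289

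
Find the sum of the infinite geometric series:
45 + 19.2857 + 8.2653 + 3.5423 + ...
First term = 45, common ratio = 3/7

For |r| < 1, S = a / (1 - r)
S = 45 / (1 - (3/7))
S = 45 / (4/7)
S = 315/4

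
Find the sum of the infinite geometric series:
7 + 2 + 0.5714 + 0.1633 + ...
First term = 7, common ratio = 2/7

For |r| < 1, S = a / (1 - r)
S = 7 / (1 - (2/7))
S = 7 / (5/7)
S = 49/5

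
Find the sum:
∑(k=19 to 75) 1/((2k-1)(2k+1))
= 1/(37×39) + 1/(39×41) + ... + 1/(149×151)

Partial fractions: 1/((2k-1)(2k+1)) = (1/2)[1/(2k-1) - 1/(2k+1)]
The series telescopes:
= (1/2)[1/37 - 1/151]
= 57/5587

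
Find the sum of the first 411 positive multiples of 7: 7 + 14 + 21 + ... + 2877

Factor out 7: = 7(1 + 2 + ... + 411) = 7 × n(n+1)/2
= 7 × 411×412/2
= 7 × 84666
= 592662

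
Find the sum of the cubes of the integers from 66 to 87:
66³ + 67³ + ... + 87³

Use ∑_{k=1}^{n} k³ = [n(n+1)/2]², then subtract the first 65 terms.
∑_{k=1}^{87} k³ = [87×88/2]² = 3828² = 14653584
∑_{k=1}^{65} k³ = [65×66/2]² = 2145² = 4601025
∑_{k=66}^{87} k³ = 14653584 - 4601025 = 10052559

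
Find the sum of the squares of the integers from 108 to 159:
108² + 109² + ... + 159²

Use ∑_{k=1}^{n} k² = n(n+1)(2n+1)/6, then subtract the first 107 terms.
∑_{k=1}^{159} k² = 159×160×319/6 = 1352560
∑_{k=1}^{107} k² = 107×108×215/6 = 414090
∑_{k=108}^{159} k² = 1352560 - 414090 = 938470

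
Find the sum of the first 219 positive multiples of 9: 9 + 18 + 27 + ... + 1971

Factor out 9: = 9(1 + 2 + ... + 219) = 9 × n(n+1)/2
= 9 × 219×220/2
= 9 × 24090
= 216810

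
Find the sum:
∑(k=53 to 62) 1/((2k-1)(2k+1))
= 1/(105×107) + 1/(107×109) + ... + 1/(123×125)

Partial fractions: 1/((2k-1)(2k+1)) = (1/2)[1/(2k-1) - 1/(2k+1)]
The series telescopes:
= (1/2)[1/105 - 1/125]
= 2/2625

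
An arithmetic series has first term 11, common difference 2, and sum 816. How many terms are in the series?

Using S = n/2 × [2a + (n-1)d]
816 = n/2 × [2(11) + (n-1)(2)]
816 = n/2 × [22 + 2n - 2]
1632 = n × [20 + 2n]
2n² + (20)n - 1632 = 0
Discriminant: Δ = (20)² - 4(2)(-1632) = 400 + 13056 = 13456
√Δ = 116
n = [-(20) + √Δ] / (2·2) = (-20 + 116) / 4 = 96 / 4 = 24
(The negative root is discarded since n must be a positive integer.)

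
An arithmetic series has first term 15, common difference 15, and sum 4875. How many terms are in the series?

Using S = n/2 × [2a + (n-1)d]
4875 = n/2 × [2(15) + (n-1)(15)]
4875 = n/2 × [30 + 15n - 15]
9750 = n × [15 + 15n]
15n² + (15)n - 9750 = 0
Discriminant: Δ = (15)² - 4(15)(-9750) = 225 + 585000 = 585225
√Δ = 765
n = [-(15) + √Δ] / (2·15) = (-15 + 765) / 30 = 750 / 30 = 25
(The negative root is discarded since n must be a positive integer.)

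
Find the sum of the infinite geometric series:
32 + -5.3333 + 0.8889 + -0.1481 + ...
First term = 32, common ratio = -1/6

For |r| < 1, S = a / (1 - r)
S = 32 / (1 - (-1/6))
S = 32 / (7/6)
S = 192/7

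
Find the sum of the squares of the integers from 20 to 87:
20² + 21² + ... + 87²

Use ∑_{k=1}^{n} k² = n(n+1)(2n+1)/6, then subtract the first 19 terms.
∑_{k=1}^{87} k² = 87×88×175/6 = 223300
∑_{k=1}^{19} k² = 19×20×39/6 = 2470
∑_{k=20}^{87} k² = 223300 - 2470 = 220830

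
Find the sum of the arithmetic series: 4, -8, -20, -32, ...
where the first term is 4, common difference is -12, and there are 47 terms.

Sₙ = n/2 × (first + last)
Last term = a + (n-1)d = 4 + (47-1)×(-12) = -548
S_47 = 47/2 × (4 + (-548))
S_47 = 47/2 × (-544) = -12784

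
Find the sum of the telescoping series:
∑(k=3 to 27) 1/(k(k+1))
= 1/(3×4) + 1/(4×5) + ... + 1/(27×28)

Partial fractions: 1/(k(k+1)) = 1/k - 1/(k+1)
The series telescopes:
= (1/3 - 1/4) + (1/4 - 1/5) + ... + (1/27 - 1/28)
= 1/3 - 1/28
= 25/84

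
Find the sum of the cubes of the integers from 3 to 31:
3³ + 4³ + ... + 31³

Use ∑_{k=1}^{n} k³ = [n(n+1)/2]², then subtract the first 2 terms.
∑_{k=1}^{31} k³ = [31×32/2]² = 496² = 246016
∑_{k=1}^{2} k³ = [2×3/2]² = 3² = 9
∑_{k=3}^{31} k³ = 246016 - 9 = 246007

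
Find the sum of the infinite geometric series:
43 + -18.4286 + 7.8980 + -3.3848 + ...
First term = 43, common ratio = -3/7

For |r| < 1, S = a / (1 - r)
S = 43 / (1 - (-3/7))
S = 43 / (10/7)
S = 301/10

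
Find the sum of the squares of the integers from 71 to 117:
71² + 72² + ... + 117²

Use ∑_{k=1}^{n} k² = n(n+1)(2n+1)/6, then subtract the first 70 terms.
∑_{k=1}^{117} k² = 117×118×235/6 = 540735
∑_{k=1}^{70} k² = 70×71×141/6 = 116795
∑_{k=71}^{117} k² = 540735 - 116795 = 423940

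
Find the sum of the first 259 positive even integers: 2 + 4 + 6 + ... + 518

Sum of first n even numbers = n(n+1)
= 259×260
= 67340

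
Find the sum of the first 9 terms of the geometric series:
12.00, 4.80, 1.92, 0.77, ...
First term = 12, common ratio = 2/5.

Sₙ = a(1 - rⁿ) / (1 - r)
S_9 = 12(1 - (2/5)^9) / (1 - (2/5))
S_9 = 12(1 - (512/1953125)) / (3/5)
S_9 = 7810452/390625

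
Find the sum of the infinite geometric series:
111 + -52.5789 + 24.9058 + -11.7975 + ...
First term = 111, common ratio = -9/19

For |r| < 1, S = a / (1 - r)
S = 111 / (1 - (-9/19))
S = 111 / (28/19)
S = 2109/28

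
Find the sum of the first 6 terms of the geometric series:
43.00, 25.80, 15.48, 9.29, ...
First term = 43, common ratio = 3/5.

Sₙ = a(1 - rⁿ) / (1 - r)
S_6 = 43(1 - (3/5)^6) / (1 - (3/5))
S_6 = 43(1 - (729/15625)) / (2/5)
S_6 = 320264/3125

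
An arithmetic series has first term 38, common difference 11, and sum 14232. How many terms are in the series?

Using S = n/2 × [2a + (n-1)d]
14232 = n/2 × [2(38) + (n-1)(11)]
14232 = n/2 × [76 + 11n - 11]
28464 = n × [65 + 11n]
11n² + (65)n - 28464 = 0
Discriminant: Δ = (65)² - 4(11)(-28464) = 4225 + 1252416 = 1256641
√Δ = 1121
n = [-(65) + √Δ] / (2·11) = (-65 + 1121) / 22 = 1056 / 22 = 48
(The negative root is discarded since n must be a positive integer.)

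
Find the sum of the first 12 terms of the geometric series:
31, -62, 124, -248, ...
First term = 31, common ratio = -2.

Sₙ = a(1 - rⁿ) / (1 - r)
S_12 = 31(1 - (-2)^12) / (1 - (-2))
S_12 = 31(1 - 4096) / (3)
S_12 = -42315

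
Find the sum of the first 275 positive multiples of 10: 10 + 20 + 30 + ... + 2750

Factor out 10: = 10(1 + 2 + ... + 275) = 10 × n(n+1)/2
= 10 × 275×276/2
= 10 × 37950
= 379500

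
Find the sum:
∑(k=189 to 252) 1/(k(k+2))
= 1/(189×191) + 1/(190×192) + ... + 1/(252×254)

Partial fractions: 1/(k(k+2)) = (1/2)[1/k - 1/(k+2)]
Telescoping leaves the first two and last two terms:
= (1/2)[1/189 + 1/190 - 1/253 - 1/254]
= 768616/576912105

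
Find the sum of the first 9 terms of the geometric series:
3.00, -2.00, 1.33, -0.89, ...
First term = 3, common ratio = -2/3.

Sₙ = a(1 - rⁿ) / (1 - r)
S_9 = 3(1 - (-2/3)^9) / (1 - (-2/3))
S_9 = 3(1 - (-512/19683)) / (5/3)
S_9 = 4039/2187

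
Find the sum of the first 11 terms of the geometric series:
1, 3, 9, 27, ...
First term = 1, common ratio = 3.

Sₙ = a(1 - rⁿ) / (1 - r)
S_11 = 1(1 - 3^11) / (1 - 3)
S_11 = 1(1 - 177147) / (-2)
S_11 = 88573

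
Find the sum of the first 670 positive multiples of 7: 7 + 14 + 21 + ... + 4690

Factor out 7: = 7(1 + 2 + ... + 670) = 7 × n(n+1)/2
= 7 × 670×671/2
= 7 × 224785
= 1573495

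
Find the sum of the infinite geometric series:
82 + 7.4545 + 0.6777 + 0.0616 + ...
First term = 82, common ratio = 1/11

For |r| < 1, S = a / (1 - r)
S = 82 / (1 - (1/11))
S = 82 / (10/11)
S = 451/5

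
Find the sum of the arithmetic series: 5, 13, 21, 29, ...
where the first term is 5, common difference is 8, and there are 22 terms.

Sₙ = n/2 × (first + last)
Last term = a + (n-1)d = 5 + (22-1)×8 = 173
S_22 = 22/2 × (5 + 173)
S_22 = 22/2 × 178 = 1958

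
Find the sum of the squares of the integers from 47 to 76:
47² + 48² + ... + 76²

Use ∑_{k=1}^{n} k² = n(n+1)(2n+1)/6, then subtract the first 46 terms.
∑_{k=1}^{76} k² = 76×77×153/6 = 149226
∑_{k=1}^{46} k² = 46×47×93/6 = 33511
∑_{k=47}^{76} k² = 149226 - 33511 = 115715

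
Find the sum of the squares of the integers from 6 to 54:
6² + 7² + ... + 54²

Use ∑_{k=1}^{n} k² = n(n+1)(2n+1)/6, then subtract the first 5 terms.
∑_{k=1}^{54} k² = 54×55×109/6 = 53955
∑_{k=1}^{5} k² = 5×6×11/6 = 55
∑_{k=6}^{54} k² = 53955 - 55 = 53900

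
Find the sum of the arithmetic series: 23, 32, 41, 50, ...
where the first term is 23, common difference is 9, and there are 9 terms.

Sₙ = n/2 × (first + last)
Last term = a + (n-1)d = 23 + (9-1)×9 = 95
S_9 = 9/2 × (23 + 95)
S_9 = 9/2 × 118 = 531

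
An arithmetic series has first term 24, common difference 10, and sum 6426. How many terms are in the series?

Using S = n/2 × [2a + (n-1)d]
6426 = n/2 × [2(24) + (n-1)(10)]
6426 = n/2 × [48 + 10n - 10]
12852 = n × [38 + 10n]
10n² + (38)n - 12852 = 0
Discriminant: Δ = (38)² - 4(10)(-12852) = 1444 + 514080 = 515524
√Δ = 718
n = [-(38) + √Δ] / (2·10) = (-38 + 718) / 20 = 680 / 20 = 34
(The negative root is discarded since n must be a positive integer.)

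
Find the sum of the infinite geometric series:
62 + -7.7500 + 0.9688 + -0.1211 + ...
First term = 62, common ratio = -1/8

For |r| < 1, S = a / (1 - r)
S = 62 / (1 - (-1/8))
S = 62 / (9/8)
S = 496/9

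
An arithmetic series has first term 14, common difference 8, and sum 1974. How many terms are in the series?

Using S = n/2 × [2a + (n-1)d]
1974 = n/2 × [2(14) + (n-1)(8)]
1974 = n/2 × [28 + 8n - 8]
3948 = n × [20 + 8n]
8n² + (20)n - 3948 = 0
Discriminant: Δ = (20)² - 4(8)(-3948) = 400 + 126336 = 126736
√Δ = 356
n = [-(20) + √Δ] / (2·8) = (-20 + 356) / 16 = 336 / 16 = 21
(The negative root is discarded since n must be a positive integer.)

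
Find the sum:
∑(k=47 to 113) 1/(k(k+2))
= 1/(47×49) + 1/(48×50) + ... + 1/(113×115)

Partial fractions: 1/(k(k+2)) = (1/2)[1/k - 1/(k+2)]
Telescoping leaves the first two and last two terms:
= (1/2)[1/47 + 1/48 - 1/114 - 1/115]
= 121471/9858720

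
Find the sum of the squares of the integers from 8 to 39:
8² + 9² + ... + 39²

Use ∑_{k=1}^{n} k² = n(n+1)(2n+1)/6, then subtract the first 7 terms.
∑_{k=1}^{39} k² = 39×40×79/6 = 20540
∑_{k=1}^{7} k² = 7×8×15/6 = 140
∑_{k=8}^{39} k² = 20540 - 140 = 20400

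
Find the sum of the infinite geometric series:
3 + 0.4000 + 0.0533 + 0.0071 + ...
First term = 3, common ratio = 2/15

For |r| < 1, S = a / (1 - r)
S = 3 / (1 - (2/15))
S = 3 / (13/15)
S = 45/13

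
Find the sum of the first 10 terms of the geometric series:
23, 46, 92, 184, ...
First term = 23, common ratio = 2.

Sₙ = a(1 - rⁿ) / (1 - r)
S_10 = 23(1 - 2^10) / (1 - 2)
S_10 = 23(1 - 1024) / (-1)
S_10 = 23529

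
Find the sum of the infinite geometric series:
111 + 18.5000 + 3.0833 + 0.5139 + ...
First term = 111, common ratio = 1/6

For |r| < 1, S = a / (1 - r)
S = 111 / (1 - (1/6))
S = 111 / (5/6)
S = 666/5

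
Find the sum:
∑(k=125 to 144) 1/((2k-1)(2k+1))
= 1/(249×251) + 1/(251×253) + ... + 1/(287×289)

Partial fractions: 1/((2k-1)(2k+1)) = (1/2)[1/(2k-1) - 1/(2k+1)]
The series telescopes:
= (1/2)[1/249 - 1/289]
= 20/71961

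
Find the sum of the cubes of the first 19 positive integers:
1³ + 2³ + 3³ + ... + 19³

Formula: ∑k³ = [n(n+1)/2]²
= [19×20/2]²
= 190²
= 36100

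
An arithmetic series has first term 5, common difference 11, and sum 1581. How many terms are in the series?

Using S = n/2 × [2a + (n-1)d]
1581 = n/2 × [2(5) + (n-1)(11)]
1581 = n/2 × [10 + 11n - 11]
3162 = n × [-1 + 11n]
11n² + (-1)n - 3162 = 0
Discriminant: Δ = (-1)² - 4(11)(-3162) = 1 + 139128 = 139129
√Δ = 373
n = [-(-1) + √Δ] / (2·11) = (1 + 373) / 22 = 374 / 22 = 17
(The negative root is discarded since n must be a positive integer.)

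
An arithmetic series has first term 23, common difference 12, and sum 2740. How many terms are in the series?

Using S = n/2 × [2a + (n-1)d]
2740 = n/2 × [2(23) + (n-1)(12)]
2740 = n/2 × [46 + 12n - 12]
5480 = n × [34 + 12n]
12n² + (34)n - 5480 = 0
Discriminant: Δ = (34)² - 4(12)(-5480) = 1156 + 263040 = 264196
√Δ = 514
n = [-(34) + √Δ] / (2·12) = (-34 + 514) / 24 = 480 / 24 = 20
(The negative root is discarded since n must be a positive integer.)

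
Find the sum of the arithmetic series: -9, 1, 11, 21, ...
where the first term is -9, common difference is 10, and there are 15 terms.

Sₙ = n/2 × (first + last)
Last term = a + (n-1)d = -9 + (15-1)×10 = 131
S_15 = 15/2 × (-9 + 131)
S_15 = 15/2 × 122 = 915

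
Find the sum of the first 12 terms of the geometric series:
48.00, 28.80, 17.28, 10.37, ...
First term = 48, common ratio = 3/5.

Sₙ = a(1 - rⁿ) / (1 - r)
S_12 = 48(1 - (3/5)^12) / (1 - (3/5))
S_12 = 48(1 - (531441/244140625)) / (2/5)
S_12 = 5846620416/48828125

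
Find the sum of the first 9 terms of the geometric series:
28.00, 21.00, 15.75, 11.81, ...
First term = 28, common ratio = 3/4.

Sₙ = a(1 - rⁿ) / (1 - r)
S_9 = 28(1 - (3/4)^9) / (1 - (3/4))
S_9 = 28(1 - (19683/262144)) / (1/4)
S_9 = 1697227/16384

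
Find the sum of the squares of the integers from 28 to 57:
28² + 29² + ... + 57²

Use ∑_{k=1}^{n} k² = n(n+1)(2n+1)/6, then subtract the first 27 terms.
∑_{k=1}^{57} k² = 57×58×115/6 = 63365
∑_{k=1}^{27} k² = 27×28×55/6 = 6930
∑_{k=28}^{57} k² = 63365 - 6930 = 56435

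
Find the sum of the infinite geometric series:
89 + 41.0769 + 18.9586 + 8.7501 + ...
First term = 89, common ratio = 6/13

For |r| < 1, S = a / (1 - r)
S = 89 / (1 - (6/13))
S = 89 / (7/13)
S = 1157/7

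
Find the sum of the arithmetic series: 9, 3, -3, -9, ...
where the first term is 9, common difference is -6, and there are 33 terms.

Sₙ = n/2 × (first + last)
Last term = a + (n-1)d = 9 + (33-1)×(-6) = -183
S_33 = 33/2 × (9 + (-183))
S_33 = 33/2 × (-174) = -2871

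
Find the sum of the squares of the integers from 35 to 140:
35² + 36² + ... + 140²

Use ∑_{k=1}^{n} k² = n(n+1)(2n+1)/6, then subtract the first 34 terms.
∑_{k=1}^{140} k² = 140×141×281/6 = 924490
∑_{k=1}^{34} k² = 34×35×69/6 = 13685
∑_{k=35}^{140} k² = 924490 - 13685 = 910805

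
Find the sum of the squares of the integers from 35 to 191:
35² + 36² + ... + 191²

Use ∑_{k=1}^{n} k² = n(n+1)(2n+1)/6, then subtract the first 34 terms.
∑_{k=1}^{191} k² = 191×192×383/6 = 2340896
∑_{k=1}^{34} k² = 34×35×69/6 = 13685
∑_{k=35}^{191} k² = 2340896 - 13685 = 2327211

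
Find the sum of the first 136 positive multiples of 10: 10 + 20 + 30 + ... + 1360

Factor out 10: = 10(1 + 2 + ... + 136) = 10 × n(n+1)/2
= 10 × 136×137/2
= 10 × 9316
= 93160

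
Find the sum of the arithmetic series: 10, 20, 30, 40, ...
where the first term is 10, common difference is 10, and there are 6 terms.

Sₙ = n/2 × (first + last)
Last term = a + (n-1)d = 10 + (6-1)×10 = 60
S_6 = 6/2 × (10 + 60)
S_6 = 6/2 × 70 = 210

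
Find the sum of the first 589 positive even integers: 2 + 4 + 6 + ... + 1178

Sum of first n even numbers = n(n+1)
= 589×590
= 347510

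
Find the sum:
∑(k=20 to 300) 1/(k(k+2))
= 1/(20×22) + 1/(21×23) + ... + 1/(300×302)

Partial fractions: 1/(k(k+2)) = (1/2)[1/k - 1/(k+2)]
Telescoping leaves the first two and last two terms:
= (1/2)[1/20 + 1/21 - 1/301 - 1/302]
= 248123/5454120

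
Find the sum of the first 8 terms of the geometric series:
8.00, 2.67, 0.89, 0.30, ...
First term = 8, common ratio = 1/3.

Sₙ = a(1 - rⁿ) / (1 - r)
S_8 = 8(1 - (1/3)^8) / (1 - (1/3))
S_8 = 8(1 - (1/6561)) / (2/3)
S_8 = 26240/2187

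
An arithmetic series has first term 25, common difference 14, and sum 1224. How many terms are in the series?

Using S = n/2 × [2a + (n-1)d]
1224 = n/2 × [2(25) + (n-1)(14)]
1224 = n/2 × [50 + 14n - 14]
2448 = n × [36 + 14n]
14n² + (36)n - 2448 = 0
Discriminant: Δ = (36)² - 4(14)(-2448) = 1296 + 137088 = 138384
√Δ = 372
n = [-(36) + √Δ] / (2·14) = (-36 + 372) / 28 = 336 / 28 = 12
(The negative root is discarded since n must be a positive integer.)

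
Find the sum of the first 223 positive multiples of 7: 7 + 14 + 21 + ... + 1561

Factor out 7: = 7(1 + 2 + ... + 223) = 7 × n(n+1)/2
= 7 × 223×224/2
= 7 × 24976
= 174832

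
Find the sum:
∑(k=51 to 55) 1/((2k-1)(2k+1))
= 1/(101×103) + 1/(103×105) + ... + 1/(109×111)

Partial fractions: 1/((2k-1)(2k+1)) = (1/2)[1/(2k-1) - 1/(2k+1)]
The series telescopes:
= (1/2)[1/101 - 1/111]
= 5/11211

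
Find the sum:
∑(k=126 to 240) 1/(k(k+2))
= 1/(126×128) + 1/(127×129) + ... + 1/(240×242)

Partial fractions: 1/(k(k+2)) = (1/2)[1/k - 1/(k+2)]
Telescoping leaves the first two and last two terms:
= (1/2)[1/126 + 1/127 - 1/241 - 1/242]
= 1756625/466634322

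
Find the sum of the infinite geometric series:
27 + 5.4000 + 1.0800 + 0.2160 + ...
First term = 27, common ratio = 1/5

For |r| < 1, S = a / (1 - r)
S = 27 / (1 - (1/5))
S = 27 / (4/5)
S = 135/4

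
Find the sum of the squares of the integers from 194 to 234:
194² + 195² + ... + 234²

Use ∑_{k=1}^{n} k² = n(n+1)(2n+1)/6, then subtract the first 193 terms.
∑_{k=1}^{234} k² = 234×235×469/6 = 4298385
∑_{k=1}^{193} k² = 193×194×387/6 = 2415009
∑_{k=194}^{234} k² = 4298385 - 2415009 = 1883376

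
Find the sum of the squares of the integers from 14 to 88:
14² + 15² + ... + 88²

Use ∑_{k=1}^{n} k² = n(n+1)(2n+1)/6, then subtract the first 13 terms.
∑_{k=1}^{88} k² = 88×89×177/6 = 231044
∑_{k=1}^{13} k² = 13×14×27/6 = 819
∑_{k=14}^{88} k² = 231044 - 819 = 230225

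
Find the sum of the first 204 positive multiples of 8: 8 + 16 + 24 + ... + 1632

Factor out 8: = 8(1 + 2 + ... + 204) = 8 × n(n+1)/2
= 8 × 204×205/2
= 8 × 20910
= 167280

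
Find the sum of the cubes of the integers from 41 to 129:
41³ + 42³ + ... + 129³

Use ∑_{k=1}^{n} k³ = [n(n+1)/2]², then subtract the first 40 terms.
∑_{k=1}^{129} k³ = [129×130/2]² = 8385² = 70308225
∑_{k=1}^{40} k³ = [40×41/2]² = 820² = 672400
∑_{k=41}^{129} k³ = 70308225 - 672400 = 69635825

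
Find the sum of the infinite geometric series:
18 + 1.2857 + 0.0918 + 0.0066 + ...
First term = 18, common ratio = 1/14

For |r| < 1, S = a / (1 - r)
S = 18 / (1 - (1/14))
S = 18 / (13/14)
S = 252/13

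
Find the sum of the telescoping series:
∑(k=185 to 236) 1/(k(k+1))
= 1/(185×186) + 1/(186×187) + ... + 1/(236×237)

Partial fractions: 1/(k(k+1)) = 1/k - 1/(k+1)
The series telescopes:
= (1/185 - 1/186) + (1/186 - 1/187) + ... + (1/236 - 1/237)
= 1/185 - 1/237
= 52/43845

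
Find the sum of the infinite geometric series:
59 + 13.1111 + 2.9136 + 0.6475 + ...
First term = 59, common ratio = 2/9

For |r| < 1, S = a / (1 - r)
S = 59 / (1 - (2/9))
S = 59 / (7/9)
S = 531/7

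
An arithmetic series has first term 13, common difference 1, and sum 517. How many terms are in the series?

Using S = n/2 × [2a + (n-1)d]
517 = n/2 × [2(13) + (n-1)(1)]
517 = n/2 × [26 + 1n - 1]
1034 = n × [25 + 1n]
1n² + (25)n - 1034 = 0
Discriminant: Δ = (25)² - 4(1)(-1034) = 625 + 4136 = 4761
√Δ = 69
n = [-(25) + √Δ] / (2·1) = (-25 + 69) / 2 = 44 / 2 = 22
(The negative root is discarded since n must be a positive integer.)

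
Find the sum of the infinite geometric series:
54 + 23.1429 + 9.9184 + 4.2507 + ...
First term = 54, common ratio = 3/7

For |r| < 1, S = a / (1 - r)
S = 54 / (1 - (3/7))
S = 54 / (4/7)
S = 189/2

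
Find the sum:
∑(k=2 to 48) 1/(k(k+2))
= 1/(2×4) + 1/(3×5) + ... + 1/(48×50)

Partial fractions: 1/(k(k+2)) = (1/2)[1/k - 1/(k+2)]
Telescoping leaves the first two and last two terms:
= (1/2)[1/2 + 1/3 - 1/49 - 1/50]
= 1457/3675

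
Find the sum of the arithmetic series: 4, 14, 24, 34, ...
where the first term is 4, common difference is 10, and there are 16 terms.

Sₙ = n/2 × (first + last)
Last term = a + (n-1)d = 4 + (16-1)×10 = 154
S_16 = 16/2 × (4 + 154)
S_16 = 16/2 × 158 = 1264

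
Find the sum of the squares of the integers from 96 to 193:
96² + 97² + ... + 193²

Use ∑_{k=1}^{n} k² = n(n+1)(2n+1)/6, then subtract the first 95 terms.
∑_{k=1}^{193} k² = 193×194×387/6 = 2415009
∑_{k=1}^{95} k² = 95×96×191/6 = 290320
∑_{k=96}^{193} k² = 2415009 - 290320 = 2124689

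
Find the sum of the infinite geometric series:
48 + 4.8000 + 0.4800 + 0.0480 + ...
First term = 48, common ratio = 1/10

For |r| < 1, S = a / (1 - r)
S = 48 / (1 - (1/10))
S = 48 / (9/10)
S = 160/3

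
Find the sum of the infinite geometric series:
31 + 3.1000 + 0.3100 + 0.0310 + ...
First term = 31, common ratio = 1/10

For |r| < 1, S = a / (1 - r)
S = 31 / (1 - (1/10))
S = 31 / (9/10)
S = 310/9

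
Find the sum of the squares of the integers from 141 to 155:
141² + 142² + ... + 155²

Use ∑_{k=1}^{n} k² = n(n+1)(2n+1)/6, then subtract the first 140 terms.
∑_{k=1}^{155} k² = 155×156×311/6 = 1253330
∑_{k=1}^{140} k² = 140×141×281/6 = 924490
∑_{k=141}^{155} k² = 1253330 - 924490 = 328840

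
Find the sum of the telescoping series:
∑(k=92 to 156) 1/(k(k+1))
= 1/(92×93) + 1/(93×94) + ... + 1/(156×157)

Partial fractions: 1/(k(k+1)) = 1/k - 1/(k+1)
The series telescopes:
= (1/92 - 1/93) + (1/93 - 1/94) + ... + (1/156 - 1/157)
= 1/92 - 1/157
= 65/14444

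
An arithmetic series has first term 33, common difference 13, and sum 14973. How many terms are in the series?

Using S = n/2 × [2a + (n-1)d]
14973 = n/2 × [2(33) + (n-1)(13)]
14973 = n/2 × [66 + 13n - 13]
29946 = n × [53 + 13n]
13n² + (53)n - 29946 = 0
Discriminant: Δ = (53)² - 4(13)(-29946) = 2809 + 1557192 = 1560001
√Δ = 1249
n = [-(53) + √Δ] / (2·13) = (-53 + 1249) / 26 = 1196 / 26 = 46
(The negative root is discarded since n must be a positive integer.)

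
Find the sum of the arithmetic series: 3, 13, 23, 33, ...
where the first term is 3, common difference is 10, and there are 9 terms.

Sₙ = n/2 × (first + last)
Last term = a + (n-1)d = 3 + (9-1)×10 = 83
S_9 = 9/2 × (3 + 83)
S_9 = 9/2 × 86 = 387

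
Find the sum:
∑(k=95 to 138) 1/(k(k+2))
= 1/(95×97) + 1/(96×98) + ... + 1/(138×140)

Partial fractions: 1/(k(k+2)) = (1/2)[1/k - 1/(k+2)]
Telescoping leaves the first two and last two terms:
= (1/2)[1/95 + 1/96 - 1/139 - 1/140]
= 58619/17747520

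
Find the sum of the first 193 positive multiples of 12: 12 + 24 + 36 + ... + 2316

Factor out 12: = 12(1 + 2 + ... + 193) = 12 × n(n+1)/2
= 12 × 193×194/2
= 12 × 18721
= 224652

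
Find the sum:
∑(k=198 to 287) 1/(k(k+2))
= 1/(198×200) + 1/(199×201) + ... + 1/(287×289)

Partial fractions: 1/(k(k+2)) = (1/2)[1/k - 1/(k+2)]
Telescoping leaves the first two and last two terms:
= (1/2)[1/198 + 1/199 - 1/288 - 1/289]
= 572675/364389696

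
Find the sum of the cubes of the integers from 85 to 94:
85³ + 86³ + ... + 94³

Use ∑_{k=1}^{n} k³ = [n(n+1)/2]², then subtract the first 84 terms.
∑_{k=1}^{94} k³ = [94×95/2]² = 4465² = 19936225
∑_{k=1}^{84} k³ = [84×85/2]² = 3570² = 12744900
∑_{k=85}^{94} k³ = 19936225 - 12744900 = 7191325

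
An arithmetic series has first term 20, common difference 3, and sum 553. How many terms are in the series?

Using S = n/2 × [2a + (n-1)d]
553 = n/2 × [2(20) + (n-1)(3)]
553 = n/2 × [40 + 3n - 3]
1106 = n × [37 + 3n]
3n² + (37)n - 1106 = 0
Discriminant: Δ = (37)² - 4(3)(-1106) = 1369 + 13272 = 14641
√Δ = 121
n = [-(37) + √Δ] / (2·3) = (-37 + 121) / 6 = 84 / 6 = 14
(The negative root is discarded since n must be a positive integer.)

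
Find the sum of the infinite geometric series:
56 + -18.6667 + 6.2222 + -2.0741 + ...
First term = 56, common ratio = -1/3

For |r| < 1, S = a / (1 - r)
S = 56 / (1 - (-1/3))
S = 56 / (4/3)
S = 42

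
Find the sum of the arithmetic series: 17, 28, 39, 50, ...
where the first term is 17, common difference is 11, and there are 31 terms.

Sₙ = n/2 × (first + last)
Last term = a + (n-1)d = 17 + (31-1)×11 = 347
S_31 = 31/2 × (17 + 347)
S_31 = 31/2 × 364 = 5642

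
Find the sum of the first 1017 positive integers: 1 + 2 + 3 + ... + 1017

Formula: ∑k = n(n+1)/2
= 1017×1018/2
= 1035306/2
= 517653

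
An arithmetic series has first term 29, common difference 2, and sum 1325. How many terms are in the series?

Using S = n/2 × [2a + (n-1)d]
1325 = n/2 × [2(29) + (n-1)(2)]
1325 = n/2 × [58 + 2n - 2]
2650 = n × [56 + 2n]
2n² + (56)n - 2650 = 0
Discriminant: Δ = (56)² - 4(2)(-2650) = 3136 + 21200 = 24336
√Δ = 156
n = [-(56) + √Δ] / (2·2) = (-56 + 156) / 4 = 100 / 4 = 25
(The negative root is discarded since n must be a positive integer.)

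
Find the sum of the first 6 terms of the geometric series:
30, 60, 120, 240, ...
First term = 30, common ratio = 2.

Sₙ = a(1 - rⁿ) / (1 - r)
S_6 = 30(1 - 2^6) / (1 - 2)
S_6 = 30(1 - 64) / (-1)
S_6 = 1890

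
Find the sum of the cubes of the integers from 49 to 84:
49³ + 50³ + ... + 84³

Use ∑_{k=1}^{n} k³ = [n(n+1)/2]², then subtract the first 48 terms.
∑_{k=1}^{84} k³ = [84×85/2]² = 3570² = 12744900
∑_{k=1}^{48} k³ = [48×49/2]² = 1176² = 1382976
∑_{k=49}^{84} k³ = 12744900 - 1382976 = 11361924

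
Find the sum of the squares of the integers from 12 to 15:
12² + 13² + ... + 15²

Use ∑_{k=1}^{n} k² = n(n+1)(2n+1)/6, then subtract the first 11 terms.
∑_{k=1}^{15} k² = 15×16×31/6 = 1240
∑_{k=1}^{11} k² = 11×12×23/6 = 506
∑_{k=12}^{15} k² = 1240 - 506 = 734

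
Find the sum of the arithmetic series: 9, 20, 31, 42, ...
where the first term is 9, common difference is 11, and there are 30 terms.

Sₙ = n/2 × (first + last)
Last term = a + (n-1)d = 9 + (30-1)×11 = 328
S_30 = 30/2 × (9 + 328)
S_30 = 30/2 × 337 = 5055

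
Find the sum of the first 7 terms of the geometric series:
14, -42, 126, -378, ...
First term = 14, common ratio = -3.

Sₙ = a(1 - rⁿ) / (1 - r)
S_7 = 14(1 - (-3)^7) / (1 - (-3))
S_7 = 14(1 - (-2187)) / (4)
S_7 = 7658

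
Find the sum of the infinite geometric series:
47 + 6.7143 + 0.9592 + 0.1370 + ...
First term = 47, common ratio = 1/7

For |r| < 1, S = a / (1 - r)
S = 47 / (1 - (1/7))
S = 47 / (6/7)
S = 329/6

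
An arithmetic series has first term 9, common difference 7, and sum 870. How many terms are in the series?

Using S = n/2 × [2a + (n-1)d]
870 = n/2 × [2(9) + (n-1)(7)]
870 = n/2 × [18 + 7n - 7]
1740 = n × [11 + 7n]
7n² + (11)n - 1740 = 0
Discriminant: Δ = (11)² - 4(7)(-1740) = 121 + 48720 = 48841
√Δ = 221
n = [-(11) + √Δ] / (2·7) = (-11 + 221) / 14 = 210 / 14 = 15
(The negative root is discarded since n must be a positive integer.)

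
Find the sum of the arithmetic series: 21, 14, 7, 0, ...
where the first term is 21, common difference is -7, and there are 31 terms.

Sₙ = n/2 × (first + last)
Last term = a + (n-1)d = 21 + (31-1)×(-7) = -189
S_31 = 31/2 × (21 + (-189))
S_31 = 31/2 × (-168) = -2604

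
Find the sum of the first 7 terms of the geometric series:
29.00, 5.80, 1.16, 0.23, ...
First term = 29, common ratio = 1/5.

Sₙ = a(1 - rⁿ) / (1 - r)
S_7 = 29(1 - (1/5)^7) / (1 - (1/5))
S_7 = 29(1 - (1/78125)) / (4/5)
S_7 = 566399/15625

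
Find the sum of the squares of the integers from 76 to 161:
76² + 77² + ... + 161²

Use ∑_{k=1}^{n} k² = n(n+1)(2n+1)/6, then subtract the first 75 terms.
∑_{k=1}^{161} k² = 161×162×323/6 = 1404081
∑_{k=1}^{75} k² = 75×76×151/6 = 143450
∑_{k=76}^{161} k² = 1404081 - 143450 = 1260631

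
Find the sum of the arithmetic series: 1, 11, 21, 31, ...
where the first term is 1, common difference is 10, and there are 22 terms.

Sₙ = n/2 × (first + last)
Last term = a + (n-1)d = 1 + (22-1)×10 = 211
S_22 = 22/2 × (1 + 211)
S_22 = 22/2 × 212 = 2332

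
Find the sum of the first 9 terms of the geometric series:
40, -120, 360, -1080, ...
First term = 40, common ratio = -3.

Sₙ = a(1 - rⁿ) / (1 - r)
S_9 = 40(1 - (-3)^9) / (1 - (-3))
S_9 = 40(1 - (-19683)) / (4)
S_9 = 196840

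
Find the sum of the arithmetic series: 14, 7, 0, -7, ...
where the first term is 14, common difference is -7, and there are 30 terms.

Sₙ = n/2 × (first + last)
Last term = a + (n-1)d = 14 + (30-1)×(-7) = -189
S_30 = 30/2 × (14 + (-189))
S_30 = 30/2 × (-175) = -2625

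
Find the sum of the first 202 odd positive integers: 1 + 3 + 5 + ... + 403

Sum of first n odd numbers = n²
= 202²
= 40804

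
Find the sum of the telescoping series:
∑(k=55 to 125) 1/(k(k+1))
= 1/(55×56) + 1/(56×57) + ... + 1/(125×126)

Partial fractions: 1/(k(k+1)) = 1/k - 1/(k+1)
The series telescopes:
= (1/55 - 1/56) + (1/56 - 1/57) + ... + (1/125 - 1/126)
= 1/55 - 1/126
= 71/6930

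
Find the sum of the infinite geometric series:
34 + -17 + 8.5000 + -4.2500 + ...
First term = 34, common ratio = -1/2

For |r| < 1, S = a / (1 - r)
S = 34 / (1 - (-1/2))
S = 34 / (3/2)
S = 68/3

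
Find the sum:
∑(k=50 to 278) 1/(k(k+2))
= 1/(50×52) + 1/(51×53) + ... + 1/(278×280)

Partial fractions: 1/(k(k+2)) = (1/2)[1/k - 1/(k+2)]
Telescoping leaves the first two and last two terms:
= (1/2)[1/50 + 1/51 - 1/279 - 1/280]
= 215489/13280400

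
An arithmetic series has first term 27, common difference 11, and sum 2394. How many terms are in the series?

Using S = n/2 × [2a + (n-1)d]
2394 = n/2 × [2(27) + (n-1)(11)]
2394 = n/2 × [54 + 11n - 11]
4788 = n × [43 + 11n]
11n² + (43)n - 4788 = 0
Discriminant: Δ = (43)² - 4(11)(-4788) = 1849 + 210672 = 212521
√Δ = 461
n = [-(43) + √Δ] / (2·11) = (-43 + 461) / 22 = 418 / 22 = 19
(The negative root is discarded since n must be a positive integer.)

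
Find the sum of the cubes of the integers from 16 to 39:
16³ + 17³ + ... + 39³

Use ∑_{k=1}^{n} k³ = [n(n+1)/2]², then subtract the first 15 terms.
∑_{k=1}^{39} k³ = [39×40/2]² = 780² = 608400
∑_{k=1}^{15} k³ = [15×16/2]² = 120² = 14400
∑_{k=16}^{39} k³ = 608400 - 14400 = 594000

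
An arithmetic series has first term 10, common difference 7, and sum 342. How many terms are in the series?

Using S = n/2 × [2a + (n-1)d]
342 = n/2 × [2(10) + (n-1)(7)]
342 = n/2 × [20 + 7n - 7]
684 = n × [13 + 7n]
7n² + (13)n - 684 = 0
Discriminant: Δ = (13)² - 4(7)(-684) = 169 + 19152 = 19321
√Δ = 139
n = [-(13) + √Δ] / (2·7) = (-13 + 139) / 14 = 126 / 14 = 9
(The negative root is discarded since n must be a positive integer.)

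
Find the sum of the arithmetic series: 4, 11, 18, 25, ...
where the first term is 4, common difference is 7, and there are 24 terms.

Sₙ = n/2 × (first + last)
Last term = a + (n-1)d = 4 + (24-1)×7 = 165
S_24 = 24/2 × (4 + 165)
S_24 = 24/2 × 169 = 2028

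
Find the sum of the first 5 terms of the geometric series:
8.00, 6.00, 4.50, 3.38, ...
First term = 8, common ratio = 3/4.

Sₙ = a(1 - rⁿ) / (1 - r)
S_5 = 8(1 - (3/4)^5) / (1 - (3/4))
S_5 = 8(1 - (243/1024)) / (1/4)
S_5 = 781/32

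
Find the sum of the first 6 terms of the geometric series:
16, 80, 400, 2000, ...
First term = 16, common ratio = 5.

Sₙ = a(1 - rⁿ) / (1 - r)
S_6 = 16(1 - 5^6) / (1 - 5)
S_6 = 16(1 - 15625) / (-4)
S_6 = 62496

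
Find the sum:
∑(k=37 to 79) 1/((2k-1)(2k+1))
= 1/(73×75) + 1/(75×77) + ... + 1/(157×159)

Partial fractions: 1/((2k-1)(2k+1)) = (1/2)[1/(2k-1) - 1/(2k+1)]
The series telescopes:
= (1/2)[1/73 - 1/159]
= 43/11607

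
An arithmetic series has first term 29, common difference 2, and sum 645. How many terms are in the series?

Using S = n/2 × [2a + (n-1)d]
645 = n/2 × [2(29) + (n-1)(2)]
645 = n/2 × [58 + 2n - 2]
1290 = n × [56 + 2n]
2n² + (56)n - 1290 = 0
Discriminant: Δ = (56)² - 4(2)(-1290) = 3136 + 10320 = 13456
√Δ = 116
n = [-(56) + √Δ] / (2·2) = (-56 + 116) / 4 = 60 / 4 = 15
(The negative root is discarded since n must be a positive integer.)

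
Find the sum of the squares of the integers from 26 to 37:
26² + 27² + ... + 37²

Use ∑_{k=1}^{n} k² = n(n+1)(2n+1)/6, then subtract the first 25 terms.
∑_{k=1}^{37} k² = 37×38×75/6 = 17575
∑_{k=1}^{25} k² = 25×26×51/6 = 5525
∑_{k=26}^{37} k² = 17575 - 5525 = 12050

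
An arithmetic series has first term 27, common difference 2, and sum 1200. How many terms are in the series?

Using S = n/2 × [2a + (n-1)d]
1200 = n/2 × [2(27) + (n-1)(2)]
1200 = n/2 × [54 + 2n - 2]
2400 = n × [52 + 2n]
2n² + (52)n - 2400 = 0
Discriminant: Δ = (52)² - 4(2)(-2400) = 2704 + 19200 = 21904
√Δ = 148
n = [-(52) + √Δ] / (2·2) = (-52 + 148) / 4 = 96 / 4 = 24
(The negative root is discarded since n must be a positive integer.)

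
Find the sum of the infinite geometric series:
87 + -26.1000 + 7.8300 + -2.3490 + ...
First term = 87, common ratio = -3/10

For |r| < 1, S = a / (1 - r)
S = 87 / (1 - (-3/10))
S = 87 / (13/10)
S = 870/13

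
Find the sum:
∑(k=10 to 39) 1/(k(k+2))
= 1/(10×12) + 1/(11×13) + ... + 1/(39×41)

Partial fractions: 1/(k(k+2)) = (1/2)[1/k - 1/(k+2)]
Telescoping leaves the first two and last two terms:
= (1/2)[1/10 + 1/11 - 1/40 - 1/41]
= 2553/36080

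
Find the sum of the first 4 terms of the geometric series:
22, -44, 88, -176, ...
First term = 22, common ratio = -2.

Sₙ = a(1 - rⁿ) / (1 - r)
S_4 = 22(1 - (-2)^4) / (1 - (-2))
S_4 = 22(1 - 16) / (3)
S_4 = -110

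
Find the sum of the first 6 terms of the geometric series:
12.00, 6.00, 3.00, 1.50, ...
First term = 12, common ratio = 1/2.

Sₙ = a(1 - rⁿ) / (1 - r)
S_6 = 12(1 - (1/2)^6) / (1 - (1/2))
S_6 = 12(1 - (1/64)) / (1/2)
S_6 = 189/8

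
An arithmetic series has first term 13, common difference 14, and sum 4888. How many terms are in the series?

Using S = n/2 × [2a + (n-1)d]
4888 = n/2 × [2(13) + (n-1)(14)]
4888 = n/2 × [26 + 14n - 14]
9776 = n × [12 + 14n]
14n² + (12)n - 9776 = 0
Discriminant: Δ = (12)² - 4(14)(-9776) = 144 + 547456 = 547600
√Δ = 740
n = [-(12) + √Δ] / (2·14) = (-12 + 740) / 28 = 728 / 28 = 26
(The negative root is discarded since n must be a positive integer.)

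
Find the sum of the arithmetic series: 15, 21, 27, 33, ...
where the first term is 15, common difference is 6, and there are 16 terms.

Sₙ = n/2 × (first + last)
Last term = a + (n-1)d = 15 + (16-1)×6 = 105
S_16 = 16/2 × (15 + 105)
S_16 = 16/2 × 120 = 960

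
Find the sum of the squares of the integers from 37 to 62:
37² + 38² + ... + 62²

Use ∑_{k=1}^{n} k² = n(n+1)(2n+1)/6, then subtract the first 36 terms.
∑_{k=1}^{62} k² = 62×63×125/6 = 81375
∑_{k=1}^{36} k² = 36×37×73/6 = 16206
∑_{k=37}^{62} k² = 81375 - 16206 = 65169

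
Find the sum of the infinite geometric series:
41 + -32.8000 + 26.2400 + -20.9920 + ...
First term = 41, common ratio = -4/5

For |r| < 1, S = a / (1 - r)
S = 41 / (1 - (-4/5))
S = 41 / (9/5)
S = 205/9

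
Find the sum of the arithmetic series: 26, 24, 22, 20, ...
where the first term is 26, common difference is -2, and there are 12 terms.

Sₙ = n/2 × (first + last)
Last term = a + (n-1)d = 26 + (12-1)×(-2) = 4
S_12 = 12/2 × (26 + 4)
S_12 = 12/2 × 30 = 180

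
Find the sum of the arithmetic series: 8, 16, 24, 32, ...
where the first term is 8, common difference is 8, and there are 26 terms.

Sₙ = n/2 × (first + last)
Last term = a + (n-1)d = 8 + (26-1)×8 = 208
S_26 = 26/2 × (8 + 208)
S_26 = 26/2 × 216 = 2808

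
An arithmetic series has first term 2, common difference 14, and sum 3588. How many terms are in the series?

Using S = n/2 × [2a + (n-1)d]
3588 = n/2 × [2(2) + (n-1)(14)]
3588 = n/2 × [4 + 14n - 14]
7176 = n × [-10 + 14n]
14n² + (-10)n - 7176 = 0
Discriminant: Δ = (-10)² - 4(14)(-7176) = 100 + 401856 = 401956
√Δ = 634
n = [-(-10) + √Δ] / (2·14) = (10 + 634) / 28 = 644 / 28 = 23
(The negative root is discarded since n must be a positive integer.)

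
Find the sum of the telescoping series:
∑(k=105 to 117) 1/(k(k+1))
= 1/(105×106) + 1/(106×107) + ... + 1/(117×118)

Partial fractions: 1/(k(k+1)) = 1/k - 1/(k+1)
The series telescopes:
= (1/105 - 1/106) + (1/106 - 1/107) + ... + (1/117 - 1/118)
= 1/105 - 1/118
= 13/12390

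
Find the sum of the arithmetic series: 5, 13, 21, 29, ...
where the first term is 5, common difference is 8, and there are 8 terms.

Sₙ = n/2 × (first + last)
Last term = a + (n-1)d = 5 + (8-1)×8 = 61
S_8 = 8/2 × (5 + 61)
S_8 = 8/2 × 66 = 264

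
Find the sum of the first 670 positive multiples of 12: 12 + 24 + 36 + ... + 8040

Factor out 12: = 12(1 + 2 + ... + 670) = 12 × n(n+1)/2
= 12 × 670×671/2
= 12 × 224785
= 2697420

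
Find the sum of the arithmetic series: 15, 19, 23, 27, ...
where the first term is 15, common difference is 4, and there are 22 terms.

Sₙ = n/2 × (first + last)
Last term = a + (n-1)d = 15 + (22-1)×4 = 99
S_22 = 22/2 × (15 + 99)
S_22 = 22/2 × 114 = 1254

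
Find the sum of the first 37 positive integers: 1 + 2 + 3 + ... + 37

Formula: ∑k = n(n+1)/2
= 37×38/2
= 1406/2
= 703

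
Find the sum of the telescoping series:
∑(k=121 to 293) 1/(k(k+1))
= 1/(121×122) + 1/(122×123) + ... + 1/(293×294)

Partial fractions: 1/(k(k+1)) = 1/k - 1/(k+1)
The series telescopes:
= (1/121 - 1/122) + (1/122 - 1/123) + ... + (1/293 - 1/294)
= 1/121 - 1/294
= 173/35574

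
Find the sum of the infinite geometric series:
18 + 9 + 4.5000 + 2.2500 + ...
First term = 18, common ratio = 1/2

For |r| < 1, S = a / (1 - r)
S = 18 / (1 - (1/2))
S = 18 / (1/2)
S = 36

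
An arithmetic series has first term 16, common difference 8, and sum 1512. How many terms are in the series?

Using S = n/2 × [2a + (n-1)d]
1512 = n/2 × [2(16) + (n-1)(8)]
1512 = n/2 × [32 + 8n - 8]
3024 = n × [24 + 8n]
8n² + (24)n - 3024 = 0
Discriminant: Δ = (24)² - 4(8)(-3024) = 576 + 96768 = 97344
√Δ = 312
n = [-(24) + √Δ] / (2·8) = (-24 + 312) / 16 = 288 / 16 = 18
(The negative root is discarded since n must be a positive integer.)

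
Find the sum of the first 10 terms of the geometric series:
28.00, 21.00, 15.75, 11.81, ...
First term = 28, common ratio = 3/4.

Sₙ = a(1 - rⁿ) / (1 - r)
S_10 = 28(1 - (3/4)^10) / (1 - (3/4))
S_10 = 28(1 - (59049/1048576)) / (1/4)
S_10 = 6926689/65536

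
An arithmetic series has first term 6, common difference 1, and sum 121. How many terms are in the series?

Using S = n/2 × [2a + (n-1)d]
121 = n/2 × [2(6) + (n-1)(1)]
121 = n/2 × [12 + 1n - 1]
242 = n × [11 + 1n]
1n² + (11)n - 242 = 0
Discriminant: Δ = (11)² - 4(1)(-242) = 121 + 968 = 1089
√Δ = 33
n = [-(11) + √Δ] / (2·1) = (-11 + 33) / 2 = 22 / 2 = 11
(The negative root is discarded since n must be a positive integer.)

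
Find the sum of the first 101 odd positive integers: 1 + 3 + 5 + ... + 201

Sum of first n odd numbers = n²
= 101²
= 10201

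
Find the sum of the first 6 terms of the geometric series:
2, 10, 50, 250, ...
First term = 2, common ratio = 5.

Sₙ = a(1 - rⁿ) / (1 - r)
S_6 = 2(1 - 5^6) / (1 - 5)
S_6 = 2(1 - 15625) / (-4)
S_6 = 7812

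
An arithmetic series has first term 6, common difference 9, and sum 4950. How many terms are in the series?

Using S = n/2 × [2a + (n-1)d]
4950 = n/2 × [2(6) + (n-1)(9)]
4950 = n/2 × [12 + 9n - 9]
9900 = n × [3 + 9n]
9n² + (3)n - 9900 = 0
Discriminant: Δ = (3)² - 4(9)(-9900) = 9 + 356400 = 356409
√Δ = 597
n = [-(3) + √Δ] / (2·9) = (-3 + 597) / 18 = 594 / 18 = 33
(The negative root is discarded since n must be a positive integer.)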